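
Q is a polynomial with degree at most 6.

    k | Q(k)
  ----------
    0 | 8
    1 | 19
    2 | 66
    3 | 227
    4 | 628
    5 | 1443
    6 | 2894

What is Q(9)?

14003

Write Q(k) = ak^6 + bk^5 + ck^4 + dk³ + ek² + pk + q; the 7 given values yield a linear system in the 7 coefficients.
Solving, the top 2 coefficients vanish, and Q(k) = 2k^4 + k³ + k² + 7k + 8.
Then Q(9) = 14003.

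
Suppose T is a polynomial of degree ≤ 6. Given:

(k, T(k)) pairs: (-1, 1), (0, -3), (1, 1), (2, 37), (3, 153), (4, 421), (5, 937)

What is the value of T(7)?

Write T(k) = ak^6 + bk^5 + ck^4 + dk³ + ek² + pk + q; the 7 given values yield a linear system in the 7 coefficients.
Solving, the top 2 coefficients vanish, and T(k) = k^4 + 2k³ + 3k² - 2k - 3.
Then T(7) = 3217.

3217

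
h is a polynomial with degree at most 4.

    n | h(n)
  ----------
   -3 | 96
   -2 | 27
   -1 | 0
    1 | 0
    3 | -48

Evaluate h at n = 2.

-9

Write h(n) = an^4 + bn³ + cn² + dn + e; the 5 given values yield a linear system in the 5 coefficients.
Solving, the leading coefficient vanishes, and h(n) = -3n³ + 3n² + 3n - 3.
Then h(2) = -9.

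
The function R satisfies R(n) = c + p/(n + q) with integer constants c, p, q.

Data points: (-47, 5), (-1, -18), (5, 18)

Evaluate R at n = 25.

8

(R(n) − c)(n + q) = p for each data point; the three points give a linear system in c and q, then p follows.
Solving: c = 6, q = -1, p = 48, so R(n) = 6 + 48/(n − 1).
Then R(25) = 6 + 48/24 = 8.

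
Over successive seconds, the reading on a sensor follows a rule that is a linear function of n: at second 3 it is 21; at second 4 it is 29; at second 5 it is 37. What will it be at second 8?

Write the value at n as s(n).
First differences: 8, 8.
Level-1 differences are constant, so s has degree 1.
Fitting a degree-1 polynomial gives s(n) = 8n - 3.
Then s(8) = 61.

61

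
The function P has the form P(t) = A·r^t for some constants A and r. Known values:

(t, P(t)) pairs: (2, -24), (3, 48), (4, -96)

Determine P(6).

-384

Consecutive ratio: 48/(-24) = -2, and -96/48 = -2, so r = -2.
Then A·(-2)^2 = -24 gives A = -6, and P(t) = -6·(-2)^t.
P(6) = -6·(-2)^6 = -384.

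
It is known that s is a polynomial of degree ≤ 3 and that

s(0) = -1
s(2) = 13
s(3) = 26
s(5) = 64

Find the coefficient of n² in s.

Write s(n) = an³ + bn² + cn + d; the 4 given values yield a linear system in the 4 coefficients.
Solving, the leading coefficient vanishes, and s(n) = 2n² + 3n - 1.
The coefficient of n² is 2.

2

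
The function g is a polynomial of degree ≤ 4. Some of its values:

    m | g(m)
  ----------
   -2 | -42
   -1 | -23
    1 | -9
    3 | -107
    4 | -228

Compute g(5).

-413

Write g(m) = am^4 + bm³ + cm² + dm + e; the 5 given values yield a linear system in the 5 coefficients.
Solving, the leading coefficient vanishes, and g(m) = -2m³ - 8m² + 9m - 8.
Then g(5) = -413.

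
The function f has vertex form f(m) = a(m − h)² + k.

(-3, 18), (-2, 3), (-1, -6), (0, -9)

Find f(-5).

First differences -15, -9, -3; second difference 6 = 2a, so a = 3.
Expanding, the m-coefficient is −2ah = -6h; matching it to the data gives h = 0, and then k = -9.
So f(m) = 3(m + 0)² − 9.
f(-5) = 3·(-5)² − 9 = 66.

66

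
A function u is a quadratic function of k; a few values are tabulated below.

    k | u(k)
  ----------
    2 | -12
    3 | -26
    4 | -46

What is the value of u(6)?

-104

Write u(k) = ak² + bk + c; the 3 given values yield a linear system in the 3 coefficients.
Solving, u(k) = -3k² + k - 2.
Then u(6) = -104.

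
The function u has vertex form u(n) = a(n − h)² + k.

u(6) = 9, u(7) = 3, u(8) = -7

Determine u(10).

First differences -6, -10; second difference -4 = 2a, so a = -2.
Expanding, the n-coefficient is −2ah = 4h; matching it to the data gives h = 5, and then k = 11.
So u(n) = -2(n − 5)² + 11.
u(10) = -2·5² + 11 = -39.

-39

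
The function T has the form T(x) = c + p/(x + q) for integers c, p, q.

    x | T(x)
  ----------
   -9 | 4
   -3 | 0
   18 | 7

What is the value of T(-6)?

3

(T(x) − c)(x + q) = p for each data point; the three points give a linear system in c and q, then p follows.
Solving: c = 6, q = 0, p = 18, so T(x) = 6 + 18/(x + 0).
Then T(-6) = 6 + 18/(-6) = 3.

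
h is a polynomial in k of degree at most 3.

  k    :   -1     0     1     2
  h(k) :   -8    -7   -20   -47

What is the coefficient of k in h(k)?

First differences: 1, -13, -27. Second differences: -14, -14.
Level-2 differences are constant, so h has degree 2.
Fitting a degree-2 polynomial gives h(k) = -7k² - 6k - 7.
The coefficient of k is -6.

-6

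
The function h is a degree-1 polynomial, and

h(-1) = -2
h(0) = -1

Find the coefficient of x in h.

Write h(x) = ax + b; the 2 given values yield a linear system in the 2 coefficients.
Solving, h(x) = x - 1.
The coefficient of x is 1.

1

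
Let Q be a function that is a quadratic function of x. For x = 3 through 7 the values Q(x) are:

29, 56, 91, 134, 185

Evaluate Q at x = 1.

-1

Write Q(x) = ax² + bx + c; the 5 given values yield a linear system in the 3 coefficients.
Solving, Q(x) = 4x² - x - 4.
Then Q(1) = -1.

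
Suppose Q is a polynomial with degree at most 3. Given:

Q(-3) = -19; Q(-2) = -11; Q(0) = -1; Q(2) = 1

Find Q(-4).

-29

Write Q(t) = at³ + bt² + ct + d; the 4 given values yield a linear system in the 4 coefficients.
Solving, the leading coefficient vanishes, and Q(t) = -t² + 3t - 1.
Then Q(-4) = -29.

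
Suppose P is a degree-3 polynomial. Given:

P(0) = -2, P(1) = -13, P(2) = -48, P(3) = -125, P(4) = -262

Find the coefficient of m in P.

Write P(m) = am³ + bm² + cm + d; the 5 given values yield a linear system in the 4 coefficients.
Solving, P(m) = -3m³ - 3m² - 5m - 2.
The coefficient of m is -5.

-5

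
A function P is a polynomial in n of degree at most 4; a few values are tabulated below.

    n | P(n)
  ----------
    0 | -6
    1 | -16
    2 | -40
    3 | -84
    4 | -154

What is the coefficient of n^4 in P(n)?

0

First differences: -10, -24, -44, -70. Second differences: -14, -20, -26. Third differences: -6, -6.
Level-3 differences are constant, so P has degree 3.
Fitting a degree-3 polynomial gives P(n) = -n³ - 4n² - 5n - 6.
The coefficient of n^4 is 0.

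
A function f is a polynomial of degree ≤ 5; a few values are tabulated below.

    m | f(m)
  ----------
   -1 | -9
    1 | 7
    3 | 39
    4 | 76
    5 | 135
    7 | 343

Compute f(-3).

-57

Write f(m) = am^5 + bm^4 + cm³ + dm² + em + p; the 6 given values yield a linear system in the 6 coefficients.
Solving, the top 2 coefficients vanish, and f(m) = m³ - m² + 7m.
Then f(-3) = -57.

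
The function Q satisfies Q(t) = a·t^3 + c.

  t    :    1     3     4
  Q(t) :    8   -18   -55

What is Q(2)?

1

From Q(1) = 8 and Q(3) = -18: 1a + c = 8 and 27a + c = -18.
Subtracting: 26a = -26, so a = -1; then c = 8 − (-1)·1 = 9.
So Q(t) = -1t³ + 9, and Q(2) = 1.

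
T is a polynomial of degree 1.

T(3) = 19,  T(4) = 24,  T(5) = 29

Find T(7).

39

First differences: 5, 5.
Level-1 differences are constant, so T has degree 1.
Fitting a degree-1 polynomial gives T(x) = 5x + 4.
Then T(7) = 39.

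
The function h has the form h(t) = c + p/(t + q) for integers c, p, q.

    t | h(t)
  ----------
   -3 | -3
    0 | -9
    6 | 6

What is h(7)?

(h(t) − c)(t + q) = p for each data point; the three points give a linear system in c and q, then p follows.
Solving: c = 1, q = -2, p = 20, so h(t) = 1 + 20/(t − 2).
Then h(7) = 1 + 20/5 = 5.

5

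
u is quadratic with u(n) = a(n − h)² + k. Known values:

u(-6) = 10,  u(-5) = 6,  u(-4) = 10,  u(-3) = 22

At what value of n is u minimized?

-5

First differences -4, 4, 12; second difference 8 = 2a, so a = 4.
Expanding, the n-coefficient is −2ah = -8h; matching it to the data gives h = -5, and then k = 6.
So u(n) = 4(n + 5)² + 6.
Hence h = -5.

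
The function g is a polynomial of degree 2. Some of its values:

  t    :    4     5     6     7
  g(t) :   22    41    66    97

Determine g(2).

First differences: 19, 25, 31. Second differences: 6, 6.
Level-2 differences are constant, so g has degree 2.
Fitting a degree-2 polynomial gives g(t) = 3t² - 8t + 6.
Then g(2) = 2.

2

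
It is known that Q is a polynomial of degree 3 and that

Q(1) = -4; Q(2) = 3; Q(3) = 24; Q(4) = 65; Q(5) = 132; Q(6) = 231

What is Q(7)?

Write Q(n) = an³ + bn² + cn + d; the 6 given values yield a linear system in the 4 coefficients.
Solving, Q(n) = n³ + n² - 3n - 3.
Then Q(7) = 368.

368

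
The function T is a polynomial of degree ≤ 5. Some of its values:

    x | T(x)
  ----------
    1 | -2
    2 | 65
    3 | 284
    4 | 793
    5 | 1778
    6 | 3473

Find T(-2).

49

First differences: 67, 219, 509, 985, 1695. Second differences: 152, 290, 476, 710. Third differences: 138, 186, 234. Fourth differences: 48, 48.
Level-4 differences are constant, so T has degree 4.
Fitting a degree-4 polynomial gives T(x) = 2x^4 + 3x³ + 8x² - 8x - 7.
Then T(-2) = 49.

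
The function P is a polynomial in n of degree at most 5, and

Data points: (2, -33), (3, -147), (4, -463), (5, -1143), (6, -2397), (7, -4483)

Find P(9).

First differences: -114, -316, -680, -1254, -2086. Second differences: -202, -364, -574, -832. Third differences: -162, -210, -258. Fourth differences: -48, -48.
Level-4 differences are constant, so P has degree 4.
Fitting a degree-4 polynomial gives P(n) = -2n^4 + n³ - 3n - 3.
Then P(9) = -12423.

-12423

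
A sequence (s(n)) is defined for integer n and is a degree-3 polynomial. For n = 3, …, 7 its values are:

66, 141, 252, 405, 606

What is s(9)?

1176

First differences: 75, 111, 153, 201. Second differences: 36, 42, 48. Third differences: 6, 6.
Level-3 differences are constant, so s has degree 3.
Fitting a degree-3 polynomial gives s(n) = n³ + 6n² - 4n - 3.
Then s(9) = 1176.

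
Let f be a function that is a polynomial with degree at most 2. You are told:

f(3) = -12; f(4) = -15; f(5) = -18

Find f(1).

-6

Write f(x) = ax² + bx + c; the 3 given values yield a linear system in the 3 coefficients.
Solving, the leading coefficient vanishes, and f(x) = -3x - 3.
Then f(1) = -6.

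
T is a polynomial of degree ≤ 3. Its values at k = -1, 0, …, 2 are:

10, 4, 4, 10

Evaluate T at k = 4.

40

First differences: -6, 0, 6. Second differences: 6, 6.
Level-2 differences are constant, so T has degree 2.
Fitting a degree-2 polynomial gives T(k) = 3k² - 3k + 4.
Then T(4) = 40.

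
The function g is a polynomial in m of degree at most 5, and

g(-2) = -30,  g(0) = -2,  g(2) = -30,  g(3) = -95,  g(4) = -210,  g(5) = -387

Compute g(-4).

-18

Write g(m) = am^5 + bm^4 + cm³ + dm² + em + p; the 6 given values yield a linear system in the 6 coefficients.
Solving, the top 2 coefficients vanish, and g(m) = -2m³ - 7m² + 8m - 2.
Then g(-4) = -18.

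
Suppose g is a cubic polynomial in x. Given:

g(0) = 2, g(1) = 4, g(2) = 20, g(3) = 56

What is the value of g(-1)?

Write g(x) = ax³ + bx² + cx + d; the 4 given values yield a linear system in the 4 coefficients.
Solving, g(x) = x³ + 4x² - 3x + 2.
Then g(-1) = 8.

8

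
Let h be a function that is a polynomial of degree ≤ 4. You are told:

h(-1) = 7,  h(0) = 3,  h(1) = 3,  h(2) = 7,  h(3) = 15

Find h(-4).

First differences: -4, 0, 4, 8. Second differences: 4, 4, 4.
Level-2 differences are constant, so h has degree 2.
Fitting a degree-2 polynomial gives h(x) = 2x² - 2x + 3.
Then h(-4) = 43.

43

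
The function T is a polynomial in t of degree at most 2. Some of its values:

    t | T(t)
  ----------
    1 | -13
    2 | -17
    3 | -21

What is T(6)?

Write T(t) = at² + bt + c; the 3 given values yield a linear system in the 3 coefficients.
Solving, the leading coefficient vanishes, and T(t) = -4t - 9.
Then T(6) = -33.

-33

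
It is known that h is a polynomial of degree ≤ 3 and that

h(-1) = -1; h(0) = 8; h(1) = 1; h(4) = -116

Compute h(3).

Write h(t) = at³ + bt² + ct + d; the 4 given values yield a linear system in the 4 coefficients.
Solving, the leading coefficient vanishes, and h(t) = -8t² + t + 8.
Then h(3) = -61.

-61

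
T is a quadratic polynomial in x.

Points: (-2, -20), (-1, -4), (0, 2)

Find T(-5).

-128

Write T(x) = ax² + bx + c; the 3 given values yield a linear system in the 3 coefficients.
Solving, T(x) = -5x² + x + 2.
Then T(-5) = -128.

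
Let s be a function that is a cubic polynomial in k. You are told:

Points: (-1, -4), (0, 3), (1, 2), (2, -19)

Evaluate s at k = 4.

Write s(k) = ak³ + bk² + ck + d; the 4 given values yield a linear system in the 4 coefficients.
Solving, s(k) = -2k³ - 4k² + 5k + 3.
Then s(4) = -169.

-169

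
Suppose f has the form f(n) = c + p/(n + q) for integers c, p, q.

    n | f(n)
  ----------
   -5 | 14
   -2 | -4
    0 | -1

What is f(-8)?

5

(f(n) − c)(n + q) = p for each data point; the three points give a linear system in c and q, then p follows.
Solving: c = 2, q = 4, p = -12, so f(n) = 2 − 12/(n + 4).
Then f(-8) = 2 − 12/(-4) = 5.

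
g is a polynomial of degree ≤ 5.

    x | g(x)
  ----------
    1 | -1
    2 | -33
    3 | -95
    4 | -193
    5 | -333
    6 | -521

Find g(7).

-763

First differences: -32, -62, -98, -140, -188. Second differences: -30, -36, -42, -48. Third differences: -6, -6, -6.
Level-3 differences are constant, so g has degree 3.
Fitting a degree-3 polynomial gives g(x) = -x³ - 9x² + 2x + 7.
Then g(7) = -763.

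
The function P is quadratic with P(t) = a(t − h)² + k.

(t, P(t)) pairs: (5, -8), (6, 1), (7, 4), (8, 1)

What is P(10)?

First differences 9, 3, -3; second difference -6 = 2a, so a = -3.
Expanding, the t-coefficient is −2ah = 6h; matching it to the data gives h = 7, and then k = 4.
So P(t) = -3(t − 7)² + 4.
P(10) = -3·3² + 4 = -23.

-23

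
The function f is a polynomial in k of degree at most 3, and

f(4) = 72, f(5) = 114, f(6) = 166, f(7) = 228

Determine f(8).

300

Write f(k) = ak³ + bk² + ck + d; the 4 given values yield a linear system in the 4 coefficients.
Solving, the leading coefficient vanishes, and f(k) = 5k² - 3k + 4.
Then f(8) = 300.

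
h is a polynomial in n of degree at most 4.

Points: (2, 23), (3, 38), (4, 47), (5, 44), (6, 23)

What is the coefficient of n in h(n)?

4

First differences: 15, 9, -3, -21. Second differences: -6, -12, -18. Third differences: -6, -6.
Level-3 differences are constant, so h has degree 3.
Fitting a degree-3 polynomial gives h(n) = -n³ + 6n² + 4n - 1.
The coefficient of n is 4.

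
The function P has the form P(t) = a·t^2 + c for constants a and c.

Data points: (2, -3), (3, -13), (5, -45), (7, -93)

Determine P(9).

-157

From P(2) = -3 and P(3) = -13: 4a + c = -3 and 9a + c = -13.
Subtracting: 5a = -10, so a = -2; then c = -3 − (-2)·4 = 5.
So P(t) = -2t² + 5, and P(9) = -157.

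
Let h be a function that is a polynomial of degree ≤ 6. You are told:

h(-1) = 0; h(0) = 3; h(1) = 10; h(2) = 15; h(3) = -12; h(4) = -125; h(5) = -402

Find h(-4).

Write h(x) = ax^6 + bx^5 + cx^4 + dx³ + ex² + px + q; the 7 given values yield a linear system in the 7 coefficients.
Solving, the top 2 coefficients vanish, and h(x) = -x^4 + x³ + 3x² + 4x + 3.
Then h(-4) = -285.

-285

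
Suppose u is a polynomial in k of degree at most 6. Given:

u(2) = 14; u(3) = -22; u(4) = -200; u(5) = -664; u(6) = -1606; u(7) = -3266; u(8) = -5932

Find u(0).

-4

Write u(k) = ak^6 + bk^5 + ck^4 + dk³ + ek² + pk + q; the 7 given values yield a linear system in the 7 coefficients.
Solving, the top 2 coefficients vanish, and u(k) = -2k^4 + 4k³ + 3k² + 3k - 4.
Then u(0) = -4.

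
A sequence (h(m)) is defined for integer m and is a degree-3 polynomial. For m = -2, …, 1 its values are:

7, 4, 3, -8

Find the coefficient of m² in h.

-5

Write h(m) = am³ + bm² + cm + d; the 4 given values yield a linear system in the 4 coefficients.
Solving, h(m) = -2m³ - 5m² - 4m + 3.
The coefficient of m² is -5.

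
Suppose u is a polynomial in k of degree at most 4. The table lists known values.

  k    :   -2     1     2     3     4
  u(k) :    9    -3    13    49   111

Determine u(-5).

-15

Write u(k) = ak^4 + bk³ + ck² + dk + e; the 5 given values yield a linear system in the 5 coefficients.
Solving, the leading coefficient vanishes, and u(k) = k³ + 4k² - 3k - 5.
Then u(-5) = -15.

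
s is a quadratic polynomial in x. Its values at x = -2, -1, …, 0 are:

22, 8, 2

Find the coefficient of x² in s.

4

Write s(x) = ax² + bx + c; the 3 given values yield a linear system in the 3 coefficients.
Solving, s(x) = 4x² - 2x + 2.
The coefficient of x² is 4.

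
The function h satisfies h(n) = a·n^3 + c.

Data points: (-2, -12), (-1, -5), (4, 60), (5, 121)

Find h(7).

From h(-2) = -12 and h(-1) = -5: -8a + c = -12 and -1a + c = -5.
Subtracting: 7a = 7, so a = 1; then c = -12 − 1·(-8) = -4.
So h(n) = 1n³ − 4, and h(7) = 339.

339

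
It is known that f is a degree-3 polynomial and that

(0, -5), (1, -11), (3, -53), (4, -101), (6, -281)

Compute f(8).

-613

Write f(m) = am³ + bm² + cm + d; the 5 given values yield a linear system in the 4 coefficients.
Solving, f(m) = -m³ - m² - 4m - 5.
Then f(8) = -613.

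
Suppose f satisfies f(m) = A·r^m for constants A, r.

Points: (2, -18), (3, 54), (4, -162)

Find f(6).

-1458

Consecutive ratio: 54/(-18) = -3, and -162/54 = -3, so r = -3.
Then A·(-3)^2 = -18 gives A = -2, and f(m) = -2·(-3)^m.
f(6) = -2·(-3)^6 = -1458.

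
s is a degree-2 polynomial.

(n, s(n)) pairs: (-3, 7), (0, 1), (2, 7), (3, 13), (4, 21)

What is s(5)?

Write s(n) = an² + bn + c; the 5 given values yield a linear system in the 3 coefficients.
Solving, s(n) = n² + n + 1.
Then s(5) = 31.

31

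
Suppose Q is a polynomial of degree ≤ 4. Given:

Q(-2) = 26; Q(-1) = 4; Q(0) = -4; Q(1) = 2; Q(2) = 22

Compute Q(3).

56

Write Q(x) = ax^4 + bx³ + cx² + dx + e; the 5 given values yield a linear system in the 5 coefficients.
Solving, the top 2 coefficients vanish, and Q(x) = 7x² - x - 4.
Then Q(3) = 56.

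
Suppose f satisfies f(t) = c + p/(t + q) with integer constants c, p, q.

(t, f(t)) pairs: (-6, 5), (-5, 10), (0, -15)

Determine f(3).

(f(t) − c)(t + q) = p for each data point; the three points give a linear system in c and q, then p follows.
Solving: c = -5, q = 3, p = -30, so f(t) = -5 − 30/(t + 3).
Then f(3) = -5 − 30/6 = -10.

-10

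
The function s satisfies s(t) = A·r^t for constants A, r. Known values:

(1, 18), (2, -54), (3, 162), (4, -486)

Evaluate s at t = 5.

Consecutive ratio: -54/18 = -3, and 162/(-54) = -3, so r = -3.
Then A·(-3)^1 = 18 gives A = -6, and s(t) = -6·(-3)^t.
s(5) = -6·(-3)^5 = 1458.

1458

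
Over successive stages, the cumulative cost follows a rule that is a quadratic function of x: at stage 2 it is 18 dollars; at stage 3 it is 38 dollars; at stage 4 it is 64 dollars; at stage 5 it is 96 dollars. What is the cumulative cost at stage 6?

134

Write the value at x as P(x).
First differences: 20, 26, 32. Second differences: 6, 6.
Level-2 differences are constant, so P has degree 2.
Extending the table by one column gives the next first difference 38, so P(6) = 96 + 38 = 134.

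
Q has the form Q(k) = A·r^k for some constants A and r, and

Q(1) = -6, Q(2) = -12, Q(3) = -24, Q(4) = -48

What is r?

2

Consecutive ratio: -12/(-6) = 2, and -24/(-12) = 2, so r = 2.
Then A·2^1 = -6 gives A = -3, and Q(k) = -3·2^k.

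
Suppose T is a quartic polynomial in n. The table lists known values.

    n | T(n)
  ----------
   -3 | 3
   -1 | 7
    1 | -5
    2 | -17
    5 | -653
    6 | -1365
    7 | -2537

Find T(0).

-3

Write T(n) = an^4 + bn³ + cn² + dn + e; the 7 given values yield a linear system in the 5 coefficients.
Solving, T(n) = -n^4 - n³ + 5n² - 5n - 3.
Then T(0) = -3.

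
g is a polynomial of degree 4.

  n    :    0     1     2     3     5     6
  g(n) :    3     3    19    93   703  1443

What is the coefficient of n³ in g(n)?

Write g(n) = an^4 + bn³ + cn² + dn + e; the 6 given values yield a linear system in the 5 coefficients.
Solving, g(n) = n^4 + n³ - 2n² + 3.
The coefficient of n³ is 1.

1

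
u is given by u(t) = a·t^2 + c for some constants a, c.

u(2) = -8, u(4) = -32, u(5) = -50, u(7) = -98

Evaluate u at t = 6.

From u(2) = -8 and u(4) = -32: 4a + c = -8 and 16a + c = -32.
Subtracting: 12a = -24, so a = -2; then c = -8 − (-2)·4 = 0.
So u(t) = -2t² + 0, and u(6) = -72.

-72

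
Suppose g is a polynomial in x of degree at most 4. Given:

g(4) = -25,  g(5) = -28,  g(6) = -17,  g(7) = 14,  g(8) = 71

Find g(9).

160

Write g(x) = ax^4 + bx³ + cx² + dx + e; the 5 given values yield a linear system in the 5 coefficients.
Solving, the leading coefficient vanishes, and g(x) = x³ - 8x² + 8x + 7.
Then g(9) = 160.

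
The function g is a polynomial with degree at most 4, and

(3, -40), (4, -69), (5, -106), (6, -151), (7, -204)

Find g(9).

Write g(k) = ak^4 + bk³ + ck² + dk + e; the 5 given values yield a linear system in the 5 coefficients.
Solving, the top 2 coefficients vanish, and g(k) = -4k² - k - 1.
Then g(9) = -334.

-334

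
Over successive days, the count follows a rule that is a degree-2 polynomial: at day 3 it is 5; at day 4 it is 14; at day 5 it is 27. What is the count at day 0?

Write the value at t as Q(t).
Write Q(t) = at² + bt + c; the 3 given values yield a linear system in the 3 coefficients.
Solving, Q(t) = 2t² - 5t + 2.
Then Q(0) = 2.

2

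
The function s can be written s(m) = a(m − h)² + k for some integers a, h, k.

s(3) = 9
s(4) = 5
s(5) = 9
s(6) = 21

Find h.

First differences -4, 4, 12; second difference 8 = 2a, so a = 4.
Expanding, the m-coefficient is −2ah = -8h; matching it to the data gives h = 4, and then k = 5.
So s(m) = 4(m − 4)² + 5.
Hence h = 4.

4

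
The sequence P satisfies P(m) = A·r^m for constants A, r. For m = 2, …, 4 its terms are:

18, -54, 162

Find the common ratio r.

-3

Consecutive ratio: -54/18 = -3, and 162/(-54) = -3, so r = -3.
Then A·(-3)^2 = 18 gives A = 2, and P(m) = 2·(-3)^m.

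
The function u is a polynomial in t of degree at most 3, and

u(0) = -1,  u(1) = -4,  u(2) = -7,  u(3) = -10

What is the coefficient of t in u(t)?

Write u(t) = at³ + bt² + ct + d; the 4 given values yield a linear system in the 4 coefficients.
Solving, the top 2 coefficients vanish, and u(t) = -3t - 1.
The coefficient of t is -3.

-3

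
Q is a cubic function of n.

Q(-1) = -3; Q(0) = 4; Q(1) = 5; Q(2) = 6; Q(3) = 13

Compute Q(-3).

First differences: 7, 1, 1, 7. Second differences: -6, 0, 6. Third differences: 6, 6.
Level-3 differences are constant, so Q has degree 3.
Fitting a degree-3 polynomial gives Q(n) = n³ - 3n² + 3n + 4.
Then Q(-3) = -59.

-59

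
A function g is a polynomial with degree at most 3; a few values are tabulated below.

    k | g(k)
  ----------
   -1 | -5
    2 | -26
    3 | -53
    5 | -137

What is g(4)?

Write g(k) = ak³ + bk² + ck + d; the 4 given values yield a linear system in the 4 coefficients.
Solving, the leading coefficient vanishes, and g(k) = -5k² - 2k - 2.
Then g(4) = -90.

-90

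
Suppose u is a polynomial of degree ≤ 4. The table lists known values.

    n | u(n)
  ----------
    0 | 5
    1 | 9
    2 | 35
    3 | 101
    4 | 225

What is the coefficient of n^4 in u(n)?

Write u(n) = an^4 + bn³ + cn² + dn + e; the 5 given values yield a linear system in the 5 coefficients.
Solving, the leading coefficient vanishes, and u(n) = 3n³ + 2n² - n + 5.
The coefficient of n^4 is 0.

0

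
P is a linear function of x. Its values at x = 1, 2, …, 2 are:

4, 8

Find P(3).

12

Write P(x) = ax + b; the 2 given values yield a linear system in the 2 coefficients.
Solving, P(x) = 4x.
Then P(3) = 12.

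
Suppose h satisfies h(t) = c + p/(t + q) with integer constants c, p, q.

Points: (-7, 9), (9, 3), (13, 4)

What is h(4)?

-2

(h(t) − c)(t + q) = p for each data point; the three points give a linear system in c and q, then p follows.
Solving: c = 6, q = -1, p = -24, so h(t) = 6 − 24/(t − 1).
Then h(4) = 6 − 24/3 = -2.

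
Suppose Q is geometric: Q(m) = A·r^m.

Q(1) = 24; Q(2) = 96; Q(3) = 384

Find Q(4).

Consecutive ratio: 96/24 = 4, and 384/96 = 4, so r = 4.
Then A·4^1 = 24 gives A = 6, and Q(m) = 6·4^m.
Q(4) = 6·4^4 = 1536.

1536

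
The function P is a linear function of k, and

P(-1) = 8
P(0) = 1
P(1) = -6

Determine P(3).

-20

First differences: -7, -7.
Level-1 differences are constant, so P has degree 1.
Fitting a degree-1 polynomial gives P(k) = -7k + 1.
Then P(3) = -20.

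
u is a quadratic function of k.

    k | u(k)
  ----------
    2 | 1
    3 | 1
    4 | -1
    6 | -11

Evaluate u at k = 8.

-29

Write u(k) = ak² + bk + c; the 4 given values yield a linear system in the 3 coefficients.
Solving, u(k) = -k² + 5k - 5.
Then u(8) = -29.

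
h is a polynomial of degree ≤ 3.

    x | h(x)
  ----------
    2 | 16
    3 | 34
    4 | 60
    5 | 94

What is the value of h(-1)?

First differences: 18, 26, 34. Second differences: 8, 8.
Level-2 differences are constant, so h has degree 2.
Fitting a degree-2 polynomial gives h(x) = 4x² - 2x + 4.
Then h(-1) = 10.

10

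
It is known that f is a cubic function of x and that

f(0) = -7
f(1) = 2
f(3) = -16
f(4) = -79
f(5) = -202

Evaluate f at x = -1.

-4

Write f(x) = ax³ + bx² + cx + d; the 5 given values yield a linear system in the 4 coefficients.
Solving, f(x) = -3x³ + 6x² + 6x - 7.
Then f(-1) = -4.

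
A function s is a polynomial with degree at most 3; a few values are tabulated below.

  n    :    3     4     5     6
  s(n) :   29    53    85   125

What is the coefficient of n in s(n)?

Write s(n) = an³ + bn² + cn + d; the 4 given values yield a linear system in the 4 coefficients.
Solving, the leading coefficient vanishes, and s(n) = 4n² - 4n + 5.
The coefficient of n is -4.

-4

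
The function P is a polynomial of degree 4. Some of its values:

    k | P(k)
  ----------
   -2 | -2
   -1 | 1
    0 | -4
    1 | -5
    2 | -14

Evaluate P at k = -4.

Write P(k) = ak^4 + bk³ + ck² + dk + e; the 5 given values yield a linear system in the 5 coefficients.
Solving, P(k) = -k^4 + 3k² - 3k - 4.
Then P(-4) = -200.

-200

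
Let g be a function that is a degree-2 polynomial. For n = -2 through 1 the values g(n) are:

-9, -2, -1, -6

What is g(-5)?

-66

First differences: 7, 1, -5. Second differences: -6, -6.
Level-2 differences are constant, so g has degree 2.
Fitting a degree-2 polynomial gives g(n) = -3n² - 2n - 1.
Then g(-5) = -66.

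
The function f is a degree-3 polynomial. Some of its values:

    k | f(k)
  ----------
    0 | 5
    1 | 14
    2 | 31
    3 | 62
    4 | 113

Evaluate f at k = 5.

First differences: 9, 17, 31, 51. Second differences: 8, 14, 20. Third differences: 6, 6.
Level-3 differences are constant, so f has degree 3.
Fitting a degree-3 polynomial gives f(k) = k³ + k² + 7k + 5.
Then f(5) = 190.

190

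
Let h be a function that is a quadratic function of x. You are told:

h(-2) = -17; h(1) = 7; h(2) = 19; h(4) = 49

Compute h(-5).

Write h(x) = ax² + bx + c; the 4 given values yield a linear system in the 3 coefficients.
Solving, h(x) = x² + 9x - 3.
Then h(-5) = -23.

-23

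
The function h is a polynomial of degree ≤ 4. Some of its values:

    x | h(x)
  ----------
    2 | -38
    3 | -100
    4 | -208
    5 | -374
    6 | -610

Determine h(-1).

Write h(x) = ax^4 + bx³ + cx² + dx + e; the 5 given values yield a linear system in the 5 coefficients.
Solving, the leading coefficient vanishes, and h(x) = -2x³ - 5x² + x - 4.
Then h(-1) = -8.

-8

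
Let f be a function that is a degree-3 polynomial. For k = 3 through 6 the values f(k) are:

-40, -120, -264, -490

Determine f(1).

0

Write f(k) = ak³ + bk² + ck + d; the 4 given values yield a linear system in the 4 coefficients.
Solving, f(k) = -3k³ + 4k² + 3k - 4.
Then f(1) = 0.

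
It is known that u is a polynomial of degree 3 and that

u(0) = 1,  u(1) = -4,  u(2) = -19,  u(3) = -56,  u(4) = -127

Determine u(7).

First differences: -5, -15, -37, -71. Second differences: -10, -22, -34. Third differences: -12, -12.
Level-3 differences are constant, so u has degree 3.
Fitting a degree-3 polynomial gives u(n) = -2n³ + n² - 4n + 1.
Then u(7) = -664.

-664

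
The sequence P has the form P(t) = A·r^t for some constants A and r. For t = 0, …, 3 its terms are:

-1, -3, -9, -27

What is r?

3

Consecutive ratio: -3/(-1) = 3, and -9/(-3) = 3, so r = 3.
Then A·3^0 = -1 gives A = -1, and P(t) = -1·3^t.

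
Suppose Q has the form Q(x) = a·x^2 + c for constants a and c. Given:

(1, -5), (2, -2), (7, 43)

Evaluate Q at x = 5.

From Q(1) = -5 and Q(2) = -2: 1a + c = -5 and 4a + c = -2.
Subtracting: 3a = 3, so a = 1; then c = -5 − 1·1 = -6.
So Q(x) = 1x² − 6, and Q(5) = 19.

19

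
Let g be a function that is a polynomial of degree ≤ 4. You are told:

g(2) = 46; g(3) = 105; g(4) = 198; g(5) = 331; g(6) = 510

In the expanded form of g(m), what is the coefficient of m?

0

First differences: 59, 93, 133, 179. Second differences: 34, 40, 46. Third differences: 6, 6.
Level-3 differences are constant, so g has degree 3.
Fitting a degree-3 polynomial gives g(m) = m³ + 8m² + 6.
The coefficient of m is 0.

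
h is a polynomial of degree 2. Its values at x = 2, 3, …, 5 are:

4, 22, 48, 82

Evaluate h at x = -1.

-2

First differences: 18, 26, 34. Second differences: 8, 8.
Level-2 differences are constant, so h has degree 2.
Fitting a degree-2 polynomial gives h(x) = 4x² - 2x - 8.
Then h(-1) = -2.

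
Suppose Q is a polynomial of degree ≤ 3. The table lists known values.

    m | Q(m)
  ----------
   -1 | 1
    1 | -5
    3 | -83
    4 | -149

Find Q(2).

-35

Write Q(m) = am³ + bm² + cm + d; the 4 given values yield a linear system in the 4 coefficients.
Solving, the leading coefficient vanishes, and Q(m) = -9m² - 3m + 7.
Then Q(2) = -35.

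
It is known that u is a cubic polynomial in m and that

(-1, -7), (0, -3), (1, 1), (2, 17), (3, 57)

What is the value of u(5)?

257

First differences: 4, 4, 16, 40. Second differences: 0, 12, 24. Third differences: 12, 12.
Level-3 differences are constant, so u has degree 3.
Fitting a degree-3 polynomial gives u(m) = 2m³ + 2m - 3.
Then u(5) = 257.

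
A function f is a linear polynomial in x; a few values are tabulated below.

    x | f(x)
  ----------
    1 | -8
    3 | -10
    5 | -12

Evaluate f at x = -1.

-6

Write f(x) = ax + b; the 3 given values yield a linear system in the 2 coefficients.
Solving, f(x) = -x - 7.
Then f(-1) = -6.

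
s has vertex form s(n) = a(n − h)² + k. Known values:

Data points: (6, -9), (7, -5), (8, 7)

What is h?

6

First differences 4, 12; second difference 8 = 2a, so a = 4.
Expanding, the n-coefficient is −2ah = -8h; matching it to the data gives h = 6, and then k = -9.
So s(n) = 4(n − 6)² − 9.
Hence h = 6.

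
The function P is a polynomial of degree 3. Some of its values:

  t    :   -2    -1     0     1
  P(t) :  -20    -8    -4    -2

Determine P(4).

52

Write P(t) = at³ + bt² + ct + d; the 4 given values yield a linear system in the 4 coefficients.
Solving, P(t) = t³ - t² + 2t - 4.
Then P(4) = 52.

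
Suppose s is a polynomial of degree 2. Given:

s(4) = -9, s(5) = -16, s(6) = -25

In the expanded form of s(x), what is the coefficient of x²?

Write s(x) = ax² + bx + c; the 3 given values yield a linear system in the 3 coefficients.
Solving, s(x) = -x² + 2x - 1.
The coefficient of x² is -1.

-1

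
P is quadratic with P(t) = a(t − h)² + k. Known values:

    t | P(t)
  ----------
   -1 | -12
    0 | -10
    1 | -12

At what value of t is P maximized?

First differences 2, -2; second difference -4 = 2a, so a = -2.
Expanding, the t-coefficient is −2ah = 4h; matching it to the data gives h = 0, and then k = -10.
So P(t) = -2(t + 0)² − 10.
Hence h = 0.

0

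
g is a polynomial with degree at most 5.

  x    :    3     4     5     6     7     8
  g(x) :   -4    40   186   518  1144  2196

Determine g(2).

-6

Write g(x) = ax^5 + bx^4 + cx³ + dx² + ex + p; the 6 given values yield a linear system in the 6 coefficients.
Solving, the leading coefficient vanishes, and g(x) = x^4 - 4x³ + 2x² + 3x - 4.
Then g(2) = -6.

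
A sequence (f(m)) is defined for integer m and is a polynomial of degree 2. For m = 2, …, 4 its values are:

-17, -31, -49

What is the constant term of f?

Write f(m) = am² + bm + c; the 3 given values yield a linear system in the 3 coefficients.
Solving, f(m) = -2m² - 4m - 1.
The constant term is f(0) = -1.

-1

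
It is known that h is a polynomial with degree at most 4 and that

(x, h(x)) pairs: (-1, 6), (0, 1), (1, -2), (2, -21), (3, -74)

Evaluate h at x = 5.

Write h(x) = ax^4 + bx³ + cx² + dx + e; the 5 given values yield a linear system in the 5 coefficients.
Solving, the leading coefficient vanishes, and h(x) = -3x³ + x² - x + 1.
Then h(5) = -354.

-354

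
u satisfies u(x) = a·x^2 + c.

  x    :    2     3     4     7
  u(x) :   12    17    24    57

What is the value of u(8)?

72

From u(2) = 12 and u(3) = 17: 4a + c = 12 and 9a + c = 17.
Subtracting: 5a = 5, so a = 1; then c = 12 − 1·4 = 8.
So u(x) = 1x² + 8, and u(8) = 72.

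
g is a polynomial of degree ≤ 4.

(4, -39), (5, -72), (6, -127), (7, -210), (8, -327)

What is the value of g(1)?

-12

Write g(t) = at^4 + bt³ + ct² + dt + e; the 5 given values yield a linear system in the 5 coefficients.
Solving, the leading coefficient vanishes, and g(t) = -t³ + 4t² - 8t - 7.
Then g(1) = -12.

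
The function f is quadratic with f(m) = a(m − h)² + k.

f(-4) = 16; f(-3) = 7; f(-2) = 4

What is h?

-2

First differences -9, -3; second difference 6 = 2a, so a = 3.
Expanding, the m-coefficient is −2ah = -6h; matching it to the data gives h = -2, and then k = 4.
So f(m) = 3(m + 2)² + 4.
Hence h = -2.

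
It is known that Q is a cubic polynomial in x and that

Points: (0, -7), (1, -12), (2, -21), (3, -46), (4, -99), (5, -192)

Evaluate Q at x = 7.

First differences: -5, -9, -25, -53, -93. Second differences: -4, -16, -28, -40. Third differences: -12, -12, -12.
Level-3 differences are constant, so Q has degree 3.
Fitting a degree-3 polynomial gives Q(x) = -2x³ + 4x² - 7x - 7.
Then Q(7) = -546.

-546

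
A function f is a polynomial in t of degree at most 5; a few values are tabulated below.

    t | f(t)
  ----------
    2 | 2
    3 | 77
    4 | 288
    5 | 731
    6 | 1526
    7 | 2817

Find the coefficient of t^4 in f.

1

First differences: 75, 211, 443, 795, 1291. Second differences: 136, 232, 352, 496. Third differences: 96, 120, 144. Fourth differences: 24, 24.
Level-4 differences are constant, so f has degree 4.
Fitting a degree-4 polynomial gives f(t) = t^4 + 2t³ - 5t² - 3t - 4.
The coefficient of t^4 is 1.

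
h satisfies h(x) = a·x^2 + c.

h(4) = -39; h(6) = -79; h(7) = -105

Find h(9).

-169

From h(4) = -39 and h(6) = -79: 16a + c = -39 and 36a + c = -79.
Subtracting: 20a = -40, so a = -2; then c = -39 − (-2)·16 = -7.
So h(x) = -2x² − 7, and h(9) = -169.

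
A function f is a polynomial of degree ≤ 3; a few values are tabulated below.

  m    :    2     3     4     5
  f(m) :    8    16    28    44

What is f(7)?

Write f(m) = am³ + bm² + cm + d; the 4 given values yield a linear system in the 4 coefficients.
Solving, the leading coefficient vanishes, and f(m) = 2m² - 2m + 4.
Then f(7) = 88.

88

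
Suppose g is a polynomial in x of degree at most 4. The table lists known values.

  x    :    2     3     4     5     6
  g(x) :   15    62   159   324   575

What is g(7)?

930

First differences: 47, 97, 165, 251. Second differences: 50, 68, 86. Third differences: 18, 18.
Level-3 differences are constant, so g has degree 3.
Fitting a degree-3 polynomial gives g(x) = 3x³ - 2x² - 1.
Then g(7) = 930.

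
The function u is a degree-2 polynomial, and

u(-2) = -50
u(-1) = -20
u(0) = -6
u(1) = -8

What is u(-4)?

-158

First differences: 30, 14, -2. Second differences: -16, -16.
Level-2 differences are constant, so u has degree 2.
Fitting a degree-2 polynomial gives u(x) = -8x² + 6x - 6.
Then u(-4) = -158.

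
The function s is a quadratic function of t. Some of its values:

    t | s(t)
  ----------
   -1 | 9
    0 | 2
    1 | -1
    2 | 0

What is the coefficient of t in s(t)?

First differences: -7, -3, 1. Second differences: 4, 4.
Level-2 differences are constant, so s has degree 2.
Fitting a degree-2 polynomial gives s(t) = 2t² - 5t + 2.
The coefficient of t is -5.

-5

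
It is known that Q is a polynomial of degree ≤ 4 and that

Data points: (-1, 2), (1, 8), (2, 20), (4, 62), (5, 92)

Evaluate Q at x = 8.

Write Q(x) = ax^4 + bx³ + cx² + dx + e; the 5 given values yield a linear system in the 5 coefficients.
Solving, the top 2 coefficients vanish, and Q(x) = 3x² + 3x + 2.
Then Q(8) = 218.

218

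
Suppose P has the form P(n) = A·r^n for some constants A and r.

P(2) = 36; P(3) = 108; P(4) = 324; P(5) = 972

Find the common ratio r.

Consecutive ratio: 108/36 = 3, and 324/108 = 3, so r = 3.
Then A·3^2 = 36 gives A = 4, and P(n) = 4·3^n.

3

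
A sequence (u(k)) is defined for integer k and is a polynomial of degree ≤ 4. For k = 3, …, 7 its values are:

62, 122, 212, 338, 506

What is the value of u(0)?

First differences: 60, 90, 126, 168. Second differences: 30, 36, 42. Third differences: 6, 6.
Level-3 differences are constant, so u has degree 3.
Fitting a degree-3 polynomial gives u(k) = k³ + 3k² + 2k + 2.
Then u(0) = 2.

2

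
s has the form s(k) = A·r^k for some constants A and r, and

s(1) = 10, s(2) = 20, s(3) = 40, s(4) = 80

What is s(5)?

160

Consecutive ratio: 20/10 = 2, and 40/20 = 2, so r = 2.
Then A·2^1 = 10 gives A = 5, and s(k) = 5·2^k.
s(5) = 5·2^5 = 160.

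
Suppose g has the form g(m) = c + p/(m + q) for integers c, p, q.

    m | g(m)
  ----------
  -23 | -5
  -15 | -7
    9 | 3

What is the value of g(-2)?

(g(m) − c)(m + q) = p for each data point; the three points give a linear system in c and q, then p follows.
Solving: c = -2, q = 3, p = 60, so g(m) = -2 + 60/(m + 3).
Then g(-2) = -2 + 60/1 = 58.

58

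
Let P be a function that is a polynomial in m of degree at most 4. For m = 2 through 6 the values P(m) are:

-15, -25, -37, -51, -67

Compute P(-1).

3

Write P(m) = am^4 + bm³ + cm² + dm + e; the 5 given values yield a linear system in the 5 coefficients.
Solving, the top 2 coefficients vanish, and P(m) = -m² - 5m - 1.
Then P(-1) = 3.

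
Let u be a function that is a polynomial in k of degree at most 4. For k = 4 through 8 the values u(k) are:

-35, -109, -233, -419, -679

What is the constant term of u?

Write u(k) = ak^4 + bk³ + ck² + dk + e; the 5 given values yield a linear system in the 5 coefficients.
Solving, the leading coefficient vanishes, and u(k) = -2k³ + 5k² + 3k + 1.
The constant term is u(0) = 1.

1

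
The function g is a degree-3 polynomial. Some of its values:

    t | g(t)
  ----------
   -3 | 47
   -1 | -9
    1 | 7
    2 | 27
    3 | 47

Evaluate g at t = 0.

Write g(t) = at³ + bt² + ct + d; the 5 given values yield a linear system in the 4 coefficients.
Solving, g(t) = -t³ + 6t² + 9t - 7.
Then g(0) = -7.

-7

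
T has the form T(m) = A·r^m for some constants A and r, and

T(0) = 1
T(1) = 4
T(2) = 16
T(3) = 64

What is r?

4

Consecutive ratio: 4/1 = 4, and 16/4 = 4, so r = 4.
Then A·4^0 = 1 gives A = 1, and T(m) = 1·4^m.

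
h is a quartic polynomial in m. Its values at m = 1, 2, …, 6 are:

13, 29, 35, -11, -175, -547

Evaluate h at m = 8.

-2395

First differences: 16, 6, -46, -164, -372. Second differences: -10, -52, -118, -208. Third differences: -42, -66, -90. Fourth differences: -24, -24.
Level-4 differences are constant, so h has degree 4.
Fitting a degree-4 polynomial gives h(m) = -m^4 + 3m³ + 2m² + 4m + 5.
Then h(8) = -2395.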